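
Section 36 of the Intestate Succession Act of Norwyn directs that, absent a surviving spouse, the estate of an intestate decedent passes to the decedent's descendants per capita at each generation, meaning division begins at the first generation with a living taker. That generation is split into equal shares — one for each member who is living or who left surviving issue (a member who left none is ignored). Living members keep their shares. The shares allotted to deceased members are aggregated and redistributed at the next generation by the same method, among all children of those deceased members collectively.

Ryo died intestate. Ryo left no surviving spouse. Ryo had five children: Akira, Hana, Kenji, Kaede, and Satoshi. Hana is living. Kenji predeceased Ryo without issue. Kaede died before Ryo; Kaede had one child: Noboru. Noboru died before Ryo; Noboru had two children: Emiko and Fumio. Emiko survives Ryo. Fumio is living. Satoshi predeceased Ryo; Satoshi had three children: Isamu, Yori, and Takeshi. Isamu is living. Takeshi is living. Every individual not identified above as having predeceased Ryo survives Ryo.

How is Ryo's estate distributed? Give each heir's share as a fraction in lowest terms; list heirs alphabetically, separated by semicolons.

There is no surviving spouse, so the entire estate passes to Ryo's descendants per capita at each generation.
At generation 1 (Akira, Hana, Kaede, Satoshi) there are 4 shares of (1)/4 = 1/4 each.
Living: Akira and Hana — each takes 1/4.
Deceased: Kaede and Satoshi. Their combined 1/2 is pooled and carried to generation 2.
At generation 2 (Noboru, Isamu, Yori, Takeshi) there are 4 shares of (1/2)/4 = 1/8 each.
Living: Isamu, Yori, and Takeshi — each takes 1/8.
Deceased: Noboru. That 1/8 share is carried to generation 3.
At generation 3 (Emiko, Fumio) there are 2 shares of (1/8)/2 = 1/16 each.
Living: Emiko and Fumio — each takes 1/16.

Akira 1/4; Emiko 1/16; Fumio 1/16; Hana 1/4; Isamu 1/8; Takeshi 1/8; Yori 1/8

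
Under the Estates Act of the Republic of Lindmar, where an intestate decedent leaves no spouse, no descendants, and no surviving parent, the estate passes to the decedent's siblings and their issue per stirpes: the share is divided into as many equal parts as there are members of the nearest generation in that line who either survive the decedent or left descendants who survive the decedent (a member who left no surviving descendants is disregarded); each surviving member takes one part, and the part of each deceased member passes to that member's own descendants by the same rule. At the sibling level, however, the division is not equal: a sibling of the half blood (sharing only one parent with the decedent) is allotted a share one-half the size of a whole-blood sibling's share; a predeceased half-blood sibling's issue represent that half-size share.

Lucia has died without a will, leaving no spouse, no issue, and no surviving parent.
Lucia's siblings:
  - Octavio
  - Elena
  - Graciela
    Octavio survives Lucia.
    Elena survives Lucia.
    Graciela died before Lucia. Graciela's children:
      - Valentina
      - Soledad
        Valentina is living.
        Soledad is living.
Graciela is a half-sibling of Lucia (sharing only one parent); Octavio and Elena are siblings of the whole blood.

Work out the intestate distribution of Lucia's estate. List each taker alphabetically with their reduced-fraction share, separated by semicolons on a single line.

No spouse, descendants, or parent survives, so the estate passes to Lucia's siblings per stirpes.
Half-blood siblings count for one-half the weight of whole-blood siblings at the initial division.
Dividing 1 in proportion to weights (total weight 5/2): Octavio (weight 1) → 2/5; Elena (weight 1) → 2/5; Graciela (weight 1/2) → 1/5.
Octavio is living and takes 2/5.
Elena is living and takes 2/5.
Graciela predeceased; the 1/5 allotted to Graciela's branch passes to Graciela's issue by representation.
The 1/5 is divided into 2 equal shares of 1/10 among Valentina, Soledad.
Valentina is living and takes 1/10.
Soledad is living and takes 1/10.

Elena 2/5; Octavio 2/5; Soledad 1/10; Valentina 1/10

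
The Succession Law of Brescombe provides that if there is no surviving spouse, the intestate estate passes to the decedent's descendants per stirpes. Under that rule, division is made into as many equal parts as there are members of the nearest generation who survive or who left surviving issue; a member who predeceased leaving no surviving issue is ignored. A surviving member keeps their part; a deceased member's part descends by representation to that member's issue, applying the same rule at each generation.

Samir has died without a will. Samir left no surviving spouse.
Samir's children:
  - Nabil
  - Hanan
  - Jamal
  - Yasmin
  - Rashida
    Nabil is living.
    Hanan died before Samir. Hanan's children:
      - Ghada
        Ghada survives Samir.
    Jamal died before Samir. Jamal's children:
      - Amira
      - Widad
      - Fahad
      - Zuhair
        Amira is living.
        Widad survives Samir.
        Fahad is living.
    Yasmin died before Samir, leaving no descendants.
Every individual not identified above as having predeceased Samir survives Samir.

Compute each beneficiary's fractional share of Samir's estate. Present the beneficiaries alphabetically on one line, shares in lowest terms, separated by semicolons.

Amira 1/16; Fahad 1/16; Ghada 1/4; Nabil 1/4; Rashida 1/4; Widad 1/16; Zuhair 1/16

There is no surviving spouse, so the entire estate passes to Samir's descendants per stirpes.
Yasmin left no surviving issue, so that branch lapses and is disregarded.
The estate is divided into 4 equal shares of 1/4 among Nabil, Hanan, Jamal, Rashida.
Nabil is living and takes 1/4.
Hanan predeceased; the 1/4 allotted to Hanan's branch passes to Hanan's issue by representation.
Ghada is the sole taker at this level and receives the full 1/4.
Jamal predeceased; the 1/4 allotted to Jamal's branch passes to Jamal's issue by representation.
The 1/4 is divided into 4 equal shares of 1/16 among Amira, Widad, Fahad, Zuhair.
Amira is living and takes 1/16.
Widad is living and takes 1/16.
Fahad is living and takes 1/16.
Zuhair is living and takes 1/16.
Rashida is living and takes 1/4.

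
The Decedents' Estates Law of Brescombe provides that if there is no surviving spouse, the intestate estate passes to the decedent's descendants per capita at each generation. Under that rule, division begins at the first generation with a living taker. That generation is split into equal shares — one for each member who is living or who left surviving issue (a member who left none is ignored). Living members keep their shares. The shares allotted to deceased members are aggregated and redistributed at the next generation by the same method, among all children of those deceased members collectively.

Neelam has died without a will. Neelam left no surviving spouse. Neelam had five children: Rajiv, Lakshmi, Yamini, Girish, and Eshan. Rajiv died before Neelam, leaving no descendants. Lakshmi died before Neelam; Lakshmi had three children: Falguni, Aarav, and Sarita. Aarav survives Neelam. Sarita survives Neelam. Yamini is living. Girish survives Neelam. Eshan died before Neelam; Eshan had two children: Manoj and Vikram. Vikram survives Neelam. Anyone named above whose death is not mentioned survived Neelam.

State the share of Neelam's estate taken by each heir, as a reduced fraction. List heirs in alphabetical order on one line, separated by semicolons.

There is no surviving spouse, so the entire estate passes to Neelam's descendants per capita at each generation.
At generation 1 (Lakshmi, Yamini, Girish, Eshan) there are 4 shares of (1)/4 = 1/4 each.
Living: Yamini and Girish — each takes 1/4.
Deceased: Lakshmi and Eshan. Their combined 1/2 is pooled and carried to generation 2.
At generation 2 (Falguni, Aarav, Sarita, Manoj, Vikram) there are 5 shares of (1/2)/5 = 1/10 each.
Living: Falguni, Aarav, Sarita, Manoj, and Vikram — each takes 1/10.

Aarav 1/10; Falguni 1/10; Girish 1/4; Manoj 1/10; Sarita 1/10; Vikram 1/10; Yamini 1/4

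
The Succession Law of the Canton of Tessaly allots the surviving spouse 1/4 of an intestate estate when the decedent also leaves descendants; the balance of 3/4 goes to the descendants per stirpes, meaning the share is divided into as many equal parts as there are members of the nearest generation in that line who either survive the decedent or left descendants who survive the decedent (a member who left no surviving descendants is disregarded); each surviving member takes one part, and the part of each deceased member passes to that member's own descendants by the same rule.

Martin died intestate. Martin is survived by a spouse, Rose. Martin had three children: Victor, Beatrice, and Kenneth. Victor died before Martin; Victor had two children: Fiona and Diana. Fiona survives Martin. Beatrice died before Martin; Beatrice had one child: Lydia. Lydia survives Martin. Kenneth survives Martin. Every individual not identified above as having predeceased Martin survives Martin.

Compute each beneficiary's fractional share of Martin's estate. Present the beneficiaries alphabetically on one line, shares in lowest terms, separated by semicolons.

Rose, as surviving spouse, takes 1/4.
The remaining 3/4 passes to Martin's descendants per stirpes.
The 3/4 is divided into 3 equal shares of 1/4 among Victor, Beatrice, Kenneth.
Victor predeceased; the 1/4 allotted to Victor's branch passes to Victor's issue by representation.
The 1/4 is divided into 2 equal shares of 1/8 among Fiona, Diana.
Fiona is living and takes 1/8.
Diana is living and takes 1/8.
Beatrice predeceased; the 1/4 allotted to Beatrice's branch passes to Beatrice's issue by representation.
Lydia is the sole taker at this level and receives the full 1/4.
Kenneth is living and takes 1/4.

Diana 1/8; Fiona 1/8; Kenneth 1/4; Lydia 1/4; Rose 1/4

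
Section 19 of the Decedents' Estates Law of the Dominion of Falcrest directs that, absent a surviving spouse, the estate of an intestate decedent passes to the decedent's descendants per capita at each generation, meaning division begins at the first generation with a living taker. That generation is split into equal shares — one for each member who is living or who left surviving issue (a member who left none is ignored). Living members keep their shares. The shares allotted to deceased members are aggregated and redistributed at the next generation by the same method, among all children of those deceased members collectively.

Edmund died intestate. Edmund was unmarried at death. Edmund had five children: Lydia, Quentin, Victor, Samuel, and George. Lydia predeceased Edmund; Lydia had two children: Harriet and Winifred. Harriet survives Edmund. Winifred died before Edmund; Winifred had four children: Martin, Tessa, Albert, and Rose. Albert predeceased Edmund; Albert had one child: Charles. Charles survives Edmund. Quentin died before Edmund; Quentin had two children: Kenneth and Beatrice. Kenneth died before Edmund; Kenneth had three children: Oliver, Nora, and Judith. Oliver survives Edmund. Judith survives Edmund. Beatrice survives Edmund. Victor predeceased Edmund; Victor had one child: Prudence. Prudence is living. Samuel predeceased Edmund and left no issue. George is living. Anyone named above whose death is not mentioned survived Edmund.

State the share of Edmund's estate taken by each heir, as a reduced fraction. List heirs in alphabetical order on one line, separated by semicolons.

There is no surviving spouse, so the entire estate passes to Edmund's descendants per capita at each generation.
At generation 1 (Lydia, Quentin, Victor, George) there are 4 shares of (1)/4 = 1/4 each.
Living: George — each takes 1/4.
Deceased: Lydia, Quentin, and Victor. Their combined 3/4 is pooled and carried to generation 2.
At generation 2 (Harriet, Winifred, Kenneth, Beatrice, Prudence) there are 5 shares of (3/4)/5 = 3/20 each.
Living: Harriet, Beatrice, and Prudence — each takes 3/20.
Deceased: Winifred and Kenneth. Their combined 3/10 is pooled and carried to generation 3.
At generation 3 (Martin, Tessa, Albert, Rose, Oliver, Nora, Judith) there are 7 shares of (3/10)/7 = 3/70 each.
Living: Martin, Tessa, Rose, Oliver, Nora, and Judith — each takes 3/70.
Deceased: Albert. That 3/70 share is carried to generation 4.
At generation 4 (Charles) there are 1 shares of (3/70)/1 = 3/70 each.
Living: Charles — each takes 3/70.

Beatrice 3/20; Charles 3/70; George 1/4; Harriet 3/20; Judith 3/70; Martin 3/70; Nora 3/70; Oliver 3/70; Prudence 3/20; Rose 3/70; Tessa 3/70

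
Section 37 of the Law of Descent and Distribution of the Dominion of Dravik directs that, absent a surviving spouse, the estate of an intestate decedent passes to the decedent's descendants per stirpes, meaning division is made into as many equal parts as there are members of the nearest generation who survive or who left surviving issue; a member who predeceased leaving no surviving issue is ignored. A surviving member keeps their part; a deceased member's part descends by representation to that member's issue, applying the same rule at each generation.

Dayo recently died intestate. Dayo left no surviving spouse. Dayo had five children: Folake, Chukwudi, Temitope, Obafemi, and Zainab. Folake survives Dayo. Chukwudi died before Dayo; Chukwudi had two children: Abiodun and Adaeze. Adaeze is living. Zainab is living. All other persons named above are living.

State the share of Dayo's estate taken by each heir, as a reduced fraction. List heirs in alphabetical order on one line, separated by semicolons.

Abiodun 1/10; Adaeze 1/10; Folake 1/5; Obafemi 1/5; Temitope 1/5; Zainab 1/5

There is no surviving spouse, so the entire estate passes to Dayo's descendants per stirpes.
The estate is divided into 5 equal shares of 1/5 among Folake, Chukwudi, Temitope, Obafemi, Zainab.
Folake is living and takes 1/5.
Chukwudi predeceased; the 1/5 allotted to Chukwudi's branch passes to Chukwudi's issue by representation.
The 1/5 is divided into 2 equal shares of 1/10 among Abiodun, Adaeze.
Abiodun is living and takes 1/10.
Adaeze is living and takes 1/10.
Temitope is living and takes 1/5.
Obafemi is living and takes 1/5.
Zainab is living and takes 1/5.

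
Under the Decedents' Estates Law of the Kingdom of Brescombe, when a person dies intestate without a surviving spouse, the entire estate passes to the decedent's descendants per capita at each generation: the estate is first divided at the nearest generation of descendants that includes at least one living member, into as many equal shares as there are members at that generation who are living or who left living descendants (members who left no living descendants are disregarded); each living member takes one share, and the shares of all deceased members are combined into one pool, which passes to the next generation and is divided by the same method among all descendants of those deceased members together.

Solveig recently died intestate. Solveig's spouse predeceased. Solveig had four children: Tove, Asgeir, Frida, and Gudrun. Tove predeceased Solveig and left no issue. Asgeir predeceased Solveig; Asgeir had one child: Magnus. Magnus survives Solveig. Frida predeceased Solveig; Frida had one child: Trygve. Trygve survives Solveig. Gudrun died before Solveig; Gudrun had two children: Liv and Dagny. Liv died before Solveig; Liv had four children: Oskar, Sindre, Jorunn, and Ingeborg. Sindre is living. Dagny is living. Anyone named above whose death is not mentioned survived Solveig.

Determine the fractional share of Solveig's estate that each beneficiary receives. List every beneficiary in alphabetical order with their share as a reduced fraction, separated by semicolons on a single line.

Dagny 1/4; Ingeborg 1/16; Jorunn 1/16; Magnus 1/4; Oskar 1/16; Sindre 1/16; Trygve 1/4

There is no surviving spouse, so the entire estate passes to Solveig's descendants per capita at each generation.
No one at generation 1 (Asgeir, Frida, Gudrun) is living; moving to the next generation.
At generation 2 (Magnus, Trygve, Liv, Dagny) there are 4 shares of (1)/4 = 1/4 each.
Living: Magnus, Trygve, and Dagny — each takes 1/4.
Deceased: Liv. That 1/4 share is carried to generation 3.
At generation 3 (Oskar, Sindre, Jorunn, Ingeborg) there are 4 shares of (1/4)/4 = 1/16 each.
Living: Oskar, Sindre, Jorunn, and Ingeborg — each takes 1/16.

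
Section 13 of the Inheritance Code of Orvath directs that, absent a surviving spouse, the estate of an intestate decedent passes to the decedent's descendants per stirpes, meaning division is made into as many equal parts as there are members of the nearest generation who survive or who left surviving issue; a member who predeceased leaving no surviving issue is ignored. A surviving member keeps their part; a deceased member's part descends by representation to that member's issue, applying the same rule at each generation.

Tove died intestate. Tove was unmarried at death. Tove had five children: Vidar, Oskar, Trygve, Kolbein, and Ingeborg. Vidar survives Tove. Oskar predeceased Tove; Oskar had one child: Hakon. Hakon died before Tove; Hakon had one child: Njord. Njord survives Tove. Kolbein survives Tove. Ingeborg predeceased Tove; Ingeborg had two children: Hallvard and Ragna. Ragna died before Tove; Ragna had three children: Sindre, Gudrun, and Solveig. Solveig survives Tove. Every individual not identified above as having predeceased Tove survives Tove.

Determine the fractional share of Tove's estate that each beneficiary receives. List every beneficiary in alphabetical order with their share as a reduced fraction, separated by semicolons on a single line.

Gudrun 1/30; Hallvard 1/10; Kolbein 1/5; Njord 1/5; Sindre 1/30; Solveig 1/30; Trygve 1/5; Vidar 1/5

There is no surviving spouse, so the entire estate passes to Tove's descendants per stirpes.
The estate is divided into 5 equal shares of 1/5 among Vidar, Oskar, Trygve, Kolbein, Ingeborg.
Vidar is living and takes 1/5.
Oskar predeceased; the 1/5 allotted to Oskar's branch passes to Oskar's issue by representation.
Hakon's line is the sole branch at this level, so the full 1/5 passes to Hakon's issue by representation.
Njord is the sole taker at this level and receives the full 1/5.
Trygve is living and takes 1/5.
Kolbein is living and takes 1/5.
Ingeborg predeceased; the 1/5 allotted to Ingeborg's branch passes to Ingeborg's issue by representation.
The 1/5 is divided into 2 equal shares of 1/10 among Hallvard, Ragna.
Hallvard is living and takes 1/10.
Ragna predeceased; the 1/10 allotted to Ragna's branch passes to Ragna's issue by representation.
The 1/10 is divided into 3 equal shares of 1/30 among Sindre, Gudrun, Solveig.
Sindre is living and takes 1/30.
Gudrun is living and takes 1/30.
Solveig is living and takes 1/30.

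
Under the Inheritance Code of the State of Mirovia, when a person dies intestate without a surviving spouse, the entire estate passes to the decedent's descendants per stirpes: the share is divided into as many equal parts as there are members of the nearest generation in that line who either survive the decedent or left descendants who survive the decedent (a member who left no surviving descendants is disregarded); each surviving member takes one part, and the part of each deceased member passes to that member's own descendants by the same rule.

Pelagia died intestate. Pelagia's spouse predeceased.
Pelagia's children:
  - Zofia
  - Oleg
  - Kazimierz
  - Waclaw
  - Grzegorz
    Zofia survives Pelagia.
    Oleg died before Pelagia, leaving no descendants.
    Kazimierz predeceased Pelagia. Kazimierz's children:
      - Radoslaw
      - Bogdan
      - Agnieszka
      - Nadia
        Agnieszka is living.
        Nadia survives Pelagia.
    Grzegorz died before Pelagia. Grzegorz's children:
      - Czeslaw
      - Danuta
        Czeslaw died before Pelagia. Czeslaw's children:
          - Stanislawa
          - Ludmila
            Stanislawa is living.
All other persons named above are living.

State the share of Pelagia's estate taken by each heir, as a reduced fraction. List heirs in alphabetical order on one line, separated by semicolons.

There is no surviving spouse, so the entire estate passes to Pelagia's descendants per stirpes.
Oleg left no surviving issue, so that branch lapses and is disregarded.
The estate is divided into 4 equal shares of 1/4 among Zofia, Kazimierz, Waclaw, Grzegorz.
Zofia is living and takes 1/4.
Kazimierz predeceased; the 1/4 allotted to Kazimierz's branch passes to Kazimierz's issue by representation.
The 1/4 is divided into 4 equal shares of 1/16 among Radoslaw, Bogdan, Agnieszka, Nadia.
Radoslaw is living and takes 1/16.
Bogdan is living and takes 1/16.
Agnieszka is living and takes 1/16.
Nadia is living and takes 1/16.
Waclaw is living and takes 1/4.
Grzegorz predeceased; the 1/4 allotted to Grzegorz's branch passes to Grzegorz's issue by representation.
The 1/4 is divided into 2 equal shares of 1/8 among Czeslaw, Danuta.
Czeslaw predeceased; the 1/8 allotted to Czeslaw's branch passes to Czeslaw's issue by representation.
The 1/8 is divided into 2 equal shares of 1/16 among Stanislawa, Ludmila.
Stanislawa is living and takes 1/16.
Ludmila is living and takes 1/16.
Danuta is living and takes 1/8.

Agnieszka 1/16; Bogdan 1/16; Danuta 1/8; Ludmila 1/16; Nadia 1/16; Radoslaw 1/16; Stanislawa 1/16; Waclaw 1/4; Zofia 1/4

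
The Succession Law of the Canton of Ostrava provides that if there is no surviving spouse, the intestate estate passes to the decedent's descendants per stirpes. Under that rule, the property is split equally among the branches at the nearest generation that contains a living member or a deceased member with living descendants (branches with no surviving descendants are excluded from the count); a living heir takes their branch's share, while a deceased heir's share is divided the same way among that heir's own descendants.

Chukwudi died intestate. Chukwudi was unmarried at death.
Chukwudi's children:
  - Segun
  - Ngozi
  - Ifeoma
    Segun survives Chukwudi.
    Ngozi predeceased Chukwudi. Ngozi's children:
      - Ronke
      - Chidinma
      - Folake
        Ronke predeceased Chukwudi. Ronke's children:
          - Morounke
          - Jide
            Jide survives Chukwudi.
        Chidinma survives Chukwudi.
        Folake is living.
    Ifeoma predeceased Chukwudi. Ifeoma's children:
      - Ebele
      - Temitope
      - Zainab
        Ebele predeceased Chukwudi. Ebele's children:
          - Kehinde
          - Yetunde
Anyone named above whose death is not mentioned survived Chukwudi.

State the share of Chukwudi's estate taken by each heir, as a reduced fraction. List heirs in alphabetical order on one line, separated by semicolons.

Chidinma 1/9; Folake 1/9; Jide 1/18; Kehinde 1/18; Morounke 1/18; Segun 1/3; Temitope 1/9; Yetunde 1/18; Zainab 1/9

There is no surviving spouse, so the entire estate passes to Chukwudi's descendants per stirpes.
The estate is divided into 3 equal shares of 1/3 among Segun, Ngozi, Ifeoma.
Segun is living and takes 1/3.
Ngozi predeceased; the 1/3 allotted to Ngozi's branch passes to Ngozi's issue by representation.
The 1/3 is divided into 3 equal shares of 1/9 among Ronke, Chidinma, Folake.
Ronke predeceased; the 1/9 allotted to Ronke's branch passes to Ronke's issue by representation.
The 1/9 is divided into 2 equal shares of 1/18 among Morounke, Jide.
Morounke is living and takes 1/18.
Jide is living and takes 1/18.
Chidinma is living and takes 1/9.
Folake is living and takes 1/9.
Ifeoma predeceased; the 1/3 allotted to Ifeoma's branch passes to Ifeoma's issue by representation.
The 1/3 is divided into 3 equal shares of 1/9 among Ebele, Temitope, Zainab.
Ebele predeceased; the 1/9 allotted to Ebele's branch passes to Ebele's issue by representation.
The 1/9 is divided into 2 equal shares of 1/18 among Kehinde, Yetunde.
Kehinde is living and takes 1/18.
Yetunde is living and takes 1/18.
Temitope is living and takes 1/9.
Zainab is living and takes 1/9.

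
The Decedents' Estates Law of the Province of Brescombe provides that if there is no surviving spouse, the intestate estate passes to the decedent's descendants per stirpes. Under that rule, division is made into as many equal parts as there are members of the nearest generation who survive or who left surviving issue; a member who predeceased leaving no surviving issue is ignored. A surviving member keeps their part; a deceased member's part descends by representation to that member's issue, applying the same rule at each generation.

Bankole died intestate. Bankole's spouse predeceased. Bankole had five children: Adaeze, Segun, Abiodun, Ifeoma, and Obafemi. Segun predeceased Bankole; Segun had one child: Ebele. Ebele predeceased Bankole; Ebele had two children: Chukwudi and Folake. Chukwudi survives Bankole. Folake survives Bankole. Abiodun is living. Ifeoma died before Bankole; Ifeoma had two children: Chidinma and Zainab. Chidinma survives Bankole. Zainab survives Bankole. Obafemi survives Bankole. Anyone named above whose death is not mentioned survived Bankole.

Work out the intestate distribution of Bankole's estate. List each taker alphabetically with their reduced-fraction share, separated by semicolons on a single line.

There is no surviving spouse, so the entire estate passes to Bankole's descendants per stirpes.
The estate is divided into 5 equal shares of 1/5 among Adaeze, Segun, Abiodun, Ifeoma, Obafemi.
Adaeze is living and takes 1/5.
Segun predeceased; the 1/5 allotted to Segun's branch passes to Segun's issue by representation.
Ebele's line is the sole branch at this level, so the full 1/5 passes to Ebele's issue by representation.
The 1/5 is divided into 2 equal shares of 1/10 among Chukwudi, Folake.
Chukwudi is living and takes 1/10.
Folake is living and takes 1/10.
Abiodun is living and takes 1/5.
Ifeoma predeceased; the 1/5 allotted to Ifeoma's branch passes to Ifeoma's issue by representation.
The 1/5 is divided into 2 equal shares of 1/10 among Chidinma, Zainab.
Chidinma is living and takes 1/10.
Zainab is living and takes 1/10.
Obafemi is living and takes 1/5.

Abiodun 1/5; Adaeze 1/5; Chidinma 1/10; Chukwudi 1/10; Folake 1/10; Obafemi 1/5; Zainab 1/10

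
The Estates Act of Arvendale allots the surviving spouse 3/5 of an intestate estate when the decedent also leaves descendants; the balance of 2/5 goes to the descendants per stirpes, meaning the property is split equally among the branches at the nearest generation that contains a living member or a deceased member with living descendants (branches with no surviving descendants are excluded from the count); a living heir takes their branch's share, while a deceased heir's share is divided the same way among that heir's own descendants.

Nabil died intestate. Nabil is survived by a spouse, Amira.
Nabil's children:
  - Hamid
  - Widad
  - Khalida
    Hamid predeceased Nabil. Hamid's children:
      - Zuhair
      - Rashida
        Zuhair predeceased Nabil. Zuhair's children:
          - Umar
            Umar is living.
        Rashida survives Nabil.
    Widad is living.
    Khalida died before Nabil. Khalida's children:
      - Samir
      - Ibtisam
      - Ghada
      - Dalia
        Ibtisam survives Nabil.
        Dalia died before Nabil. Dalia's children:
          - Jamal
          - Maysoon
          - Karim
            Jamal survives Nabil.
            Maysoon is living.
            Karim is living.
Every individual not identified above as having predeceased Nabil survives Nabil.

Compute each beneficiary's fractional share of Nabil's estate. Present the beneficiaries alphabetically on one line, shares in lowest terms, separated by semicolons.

Amira 3/5; Ghada 1/30; Ibtisam 1/30; Jamal 1/90; Karim 1/90; Maysoon 1/90; Rashida 1/15; Samir 1/30; Umar 1/15; Widad 2/15

Amira, as surviving spouse, takes 3/5.
The remaining 2/5 passes to Nabil's descendants per stirpes.
The 2/5 is divided into 3 equal shares of 2/15 among Hamid, Widad, Khalida.
Hamid predeceased; the 2/15 allotted to Hamid's branch passes to Hamid's issue by representation.
The 2/15 is divided into 2 equal shares of 1/15 among Zuhair, Rashida.
Zuhair predeceased; the 1/15 allotted to Zuhair's branch passes to Zuhair's issue by representation.
Umar is the sole taker at this level and receives the full 1/15.
Rashida is living and takes 1/15.
Widad is living and takes 2/15.
Khalida predeceased; the 2/15 allotted to Khalida's branch passes to Khalida's issue by representation.
The 2/15 is divided into 4 equal shares of 1/30 among Samir, Ibtisam, Ghada, Dalia.
Samir is living and takes 1/30.
Ibtisam is living and takes 1/30.
Ghada is living and takes 1/30.
Dalia predeceased; the 1/30 allotted to Dalia's branch passes to Dalia's issue by representation.
The 1/30 is divided into 3 equal shares of 1/90 among Jamal, Maysoon, Karim.
Jamal is living and takes 1/90.
Maysoon is living and takes 1/90.
Karim is living and takes 1/90.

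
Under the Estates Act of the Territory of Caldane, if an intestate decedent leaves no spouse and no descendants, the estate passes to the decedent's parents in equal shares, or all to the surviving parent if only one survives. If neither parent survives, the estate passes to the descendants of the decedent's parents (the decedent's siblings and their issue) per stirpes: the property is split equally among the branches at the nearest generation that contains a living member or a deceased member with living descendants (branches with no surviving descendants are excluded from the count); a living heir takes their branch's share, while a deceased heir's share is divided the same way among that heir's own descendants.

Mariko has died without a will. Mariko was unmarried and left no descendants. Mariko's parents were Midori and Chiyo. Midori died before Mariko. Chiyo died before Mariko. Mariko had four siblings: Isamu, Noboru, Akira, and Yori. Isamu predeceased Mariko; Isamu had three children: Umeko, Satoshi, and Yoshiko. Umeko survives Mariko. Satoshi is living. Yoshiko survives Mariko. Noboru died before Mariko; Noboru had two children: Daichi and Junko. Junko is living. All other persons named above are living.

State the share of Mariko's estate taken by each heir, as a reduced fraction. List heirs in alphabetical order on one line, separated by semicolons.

Neither parent survives and there are no descendants, so the estate passes to Mariko's siblings and their issue per stirpes.
The estate is divided into 4 equal shares of 1/4 among Isamu, Noboru, Akira, Yori.
Isamu predeceased; the 1/4 allotted to Isamu's branch passes to Isamu's issue by representation.
The 1/4 is divided into 3 equal shares of 1/12 among Umeko, Satoshi, Yoshiko.
Umeko is living and takes 1/12.
Satoshi is living and takes 1/12.
Yoshiko is living and takes 1/12.
Noboru predeceased; the 1/4 allotted to Noboru's branch passes to Noboru's issue by representation.
The 1/4 is divided into 2 equal shares of 1/8 among Daichi, Junko.
Daichi is living and takes 1/8.
Junko is living and takes 1/8.
Akira is living and takes 1/4.
Yori is living and takes 1/4.

Akira 1/4; Daichi 1/8; Junko 1/8; Satoshi 1/12; Umeko 1/12; Yori 1/4; Yoshiko 1/12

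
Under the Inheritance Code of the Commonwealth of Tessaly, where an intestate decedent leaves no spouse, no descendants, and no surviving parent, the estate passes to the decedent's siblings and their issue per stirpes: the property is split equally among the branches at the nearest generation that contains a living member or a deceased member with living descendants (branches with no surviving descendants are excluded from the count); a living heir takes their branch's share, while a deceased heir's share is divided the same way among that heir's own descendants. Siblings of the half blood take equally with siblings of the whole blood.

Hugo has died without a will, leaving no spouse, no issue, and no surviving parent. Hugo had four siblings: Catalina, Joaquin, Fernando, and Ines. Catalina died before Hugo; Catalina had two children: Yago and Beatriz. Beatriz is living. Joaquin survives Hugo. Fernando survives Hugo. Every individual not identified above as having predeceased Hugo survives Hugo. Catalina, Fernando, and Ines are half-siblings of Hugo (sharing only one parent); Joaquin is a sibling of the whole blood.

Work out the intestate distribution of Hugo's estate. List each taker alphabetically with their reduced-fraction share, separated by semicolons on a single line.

Beatriz 1/8; Fernando 1/4; Ines 1/4; Joaquin 1/4; Yago 1/8

No spouse, descendants, or parent survives, so the estate passes to Hugo's siblings per stirpes.
Half-blood and whole-blood siblings take equally under the stated rule.
The estate is divided into 4 equal shares of 1/4 among Catalina, Joaquin, Fernando, Ines.
Catalina predeceased; the 1/4 allotted to Catalina's branch passes to Catalina's issue by representation.
The 1/4 is divided into 2 equal shares of 1/8 among Yago, Beatriz.
Yago is living and takes 1/8.
Beatriz is living and takes 1/8.
Joaquin is living and takes 1/4.
Fernando is living and takes 1/4.
Ines is living and takes 1/4.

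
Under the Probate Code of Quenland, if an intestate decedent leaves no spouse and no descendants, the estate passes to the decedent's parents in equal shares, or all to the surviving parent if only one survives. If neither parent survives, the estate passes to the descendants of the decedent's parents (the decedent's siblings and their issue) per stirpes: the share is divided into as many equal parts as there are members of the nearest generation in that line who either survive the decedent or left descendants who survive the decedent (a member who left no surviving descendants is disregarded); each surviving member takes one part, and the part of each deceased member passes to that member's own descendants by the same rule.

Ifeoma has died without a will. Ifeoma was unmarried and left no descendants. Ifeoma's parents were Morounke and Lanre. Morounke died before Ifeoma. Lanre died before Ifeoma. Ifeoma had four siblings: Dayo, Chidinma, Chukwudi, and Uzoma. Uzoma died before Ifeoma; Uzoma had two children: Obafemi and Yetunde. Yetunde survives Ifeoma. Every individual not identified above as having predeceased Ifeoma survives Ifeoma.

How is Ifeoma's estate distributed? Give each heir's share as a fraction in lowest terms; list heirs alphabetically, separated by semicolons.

Neither parent survives and there are no descendants, so the estate passes to Ifeoma's siblings and their issue per stirpes.
The estate is divided into 4 equal shares of 1/4 among Dayo, Chidinma, Chukwudi, Uzoma.
Dayo is living and takes 1/4.
Chidinma is living and takes 1/4.
Chukwudi is living and takes 1/4.
Uzoma predeceased; the 1/4 allotted to Uzoma's branch passes to Uzoma's issue by representation.
The 1/4 is divided into 2 equal shares of 1/8 among Obafemi, Yetunde.
Obafemi is living and takes 1/8.
Yetunde is living and takes 1/8.

Chidinma 1/4; Chukwudi 1/4; Dayo 1/4; Obafemi 1/8; Yetunde 1/8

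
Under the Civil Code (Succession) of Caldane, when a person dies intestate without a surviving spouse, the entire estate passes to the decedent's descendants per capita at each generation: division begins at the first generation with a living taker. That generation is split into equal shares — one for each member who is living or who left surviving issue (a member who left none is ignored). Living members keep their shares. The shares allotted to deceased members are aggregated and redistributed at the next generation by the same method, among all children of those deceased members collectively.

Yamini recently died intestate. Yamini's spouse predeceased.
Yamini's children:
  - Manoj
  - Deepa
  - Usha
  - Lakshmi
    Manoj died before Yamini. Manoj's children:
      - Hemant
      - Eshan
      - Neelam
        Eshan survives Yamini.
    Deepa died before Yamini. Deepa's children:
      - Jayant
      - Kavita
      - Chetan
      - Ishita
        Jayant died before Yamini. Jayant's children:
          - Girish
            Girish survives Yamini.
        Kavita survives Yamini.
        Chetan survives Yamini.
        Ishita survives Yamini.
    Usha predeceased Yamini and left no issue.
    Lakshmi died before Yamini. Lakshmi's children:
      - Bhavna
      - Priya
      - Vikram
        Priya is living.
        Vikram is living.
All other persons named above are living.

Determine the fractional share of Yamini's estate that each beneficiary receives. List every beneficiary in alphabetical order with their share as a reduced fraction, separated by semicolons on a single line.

There is no surviving spouse, so the entire estate passes to Yamini's descendants per capita at each generation.
No one at generation 1 (Manoj, Deepa, Lakshmi) is living; moving to the next generation.
At generation 2 (Hemant, Eshan, Neelam, Jayant, Kavita, Chetan, Ishita, Bhavna, Priya, Vikram) there are 10 shares of (1)/10 = 1/10 each.
Living: Hemant, Eshan, Neelam, Kavita, Chetan, Ishita, Bhavna, Priya, and Vikram — each takes 1/10.
Deceased: Jayant. That 1/10 share is carried to generation 3.
At generation 3 (Girish) there are 1 shares of (1/10)/1 = 1/10 each.
Living: Girish — each takes 1/10.

Bhavna 1/10; Chetan 1/10; Eshan 1/10; Girish 1/10; Hemant 1/10; Ishita 1/10; Kavita 1/10; Neelam 1/10; Priya 1/10; Vikram 1/10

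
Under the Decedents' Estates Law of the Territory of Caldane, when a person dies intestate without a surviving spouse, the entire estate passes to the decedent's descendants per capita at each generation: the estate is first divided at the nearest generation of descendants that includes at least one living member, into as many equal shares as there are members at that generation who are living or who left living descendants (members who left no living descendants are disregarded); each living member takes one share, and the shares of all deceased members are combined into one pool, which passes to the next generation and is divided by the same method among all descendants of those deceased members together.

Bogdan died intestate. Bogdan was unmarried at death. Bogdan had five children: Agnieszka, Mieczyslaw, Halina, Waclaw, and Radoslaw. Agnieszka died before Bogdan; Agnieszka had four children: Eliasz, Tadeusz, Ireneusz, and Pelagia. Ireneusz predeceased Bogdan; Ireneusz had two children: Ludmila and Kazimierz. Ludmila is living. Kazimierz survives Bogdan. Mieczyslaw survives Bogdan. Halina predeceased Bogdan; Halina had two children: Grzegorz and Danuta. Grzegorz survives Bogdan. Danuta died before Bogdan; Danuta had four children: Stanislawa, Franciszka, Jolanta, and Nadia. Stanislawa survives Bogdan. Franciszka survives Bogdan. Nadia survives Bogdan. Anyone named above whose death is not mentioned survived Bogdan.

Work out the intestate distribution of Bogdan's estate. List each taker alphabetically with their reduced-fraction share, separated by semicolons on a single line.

Eliasz 1/15; Franciszka 1/45; Grzegorz 1/15; Jolanta 1/45; Kazimierz 1/45; Ludmila 1/45; Mieczyslaw 1/5; Nadia 1/45; Pelagia 1/15; Radoslaw 1/5; Stanislawa 1/45; Tadeusz 1/15; Waclaw 1/5

There is no surviving spouse, so the entire estate passes to Bogdan's descendants per capita at each generation.
At generation 1 (Agnieszka, Mieczyslaw, Halina, Waclaw, Radoslaw) there are 5 shares of (1)/5 = 1/5 each.
Living: Mieczyslaw, Waclaw, and Radoslaw — each takes 1/5.
Deceased: Agnieszka and Halina. Their combined 2/5 is pooled and carried to generation 2.
At generation 2 (Eliasz, Tadeusz, Ireneusz, Pelagia, Grzegorz, Danuta) there are 6 shares of (2/5)/6 = 1/15 each.
Living: Eliasz, Tadeusz, Pelagia, and Grzegorz — each takes 1/15.
Deceased: Ireneusz and Danuta. Their combined 2/15 is pooled and carried to generation 3.
At generation 3 (Ludmila, Kazimierz, Stanislawa, Franciszka, Jolanta, Nadia) there are 6 shares of (2/15)/6 = 1/45 each.
Living: Ludmila, Kazimierz, Stanislawa, Franciszka, Jolanta, and Nadia — each takes 1/45.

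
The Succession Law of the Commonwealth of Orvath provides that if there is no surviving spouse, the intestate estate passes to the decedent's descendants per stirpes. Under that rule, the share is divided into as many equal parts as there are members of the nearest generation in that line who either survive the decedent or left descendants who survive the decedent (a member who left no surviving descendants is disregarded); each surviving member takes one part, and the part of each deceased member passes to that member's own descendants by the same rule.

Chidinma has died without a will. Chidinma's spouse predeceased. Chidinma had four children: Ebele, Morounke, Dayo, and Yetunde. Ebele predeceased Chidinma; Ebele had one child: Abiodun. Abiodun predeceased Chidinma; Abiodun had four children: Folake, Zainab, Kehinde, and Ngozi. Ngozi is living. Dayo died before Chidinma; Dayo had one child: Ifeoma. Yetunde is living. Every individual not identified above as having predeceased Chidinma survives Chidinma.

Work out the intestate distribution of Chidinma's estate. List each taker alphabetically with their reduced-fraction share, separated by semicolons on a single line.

Folake 1/16; Ifeoma 1/4; Kehinde 1/16; Morounke 1/4; Ngozi 1/16; Yetunde 1/4; Zainab 1/16

There is no surviving spouse, so the entire estate passes to Chidinma's descendants per stirpes.
The estate is divided into 4 equal shares of 1/4 among Ebele, Morounke, Dayo, Yetunde.
Ebele predeceased; the 1/4 allotted to Ebele's branch passes to Ebele's issue by representation.
Abiodun's line is the sole branch at this level, so the full 1/4 passes to Abiodun's issue by representation.
The 1/4 is divided into 4 equal shares of 1/16 among Folake, Zainab, Kehinde, Ngozi.
Folake is living and takes 1/16.
Zainab is living and takes 1/16.
Kehinde is living and takes 1/16.
Ngozi is living and takes 1/16.
Morounke is living and takes 1/4.
Dayo predeceased; the 1/4 allotted to Dayo's branch passes to Dayo's issue by representation.
Ifeoma is the sole taker at this level and receives the full 1/4.
Yetunde is living and takes 1/4.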